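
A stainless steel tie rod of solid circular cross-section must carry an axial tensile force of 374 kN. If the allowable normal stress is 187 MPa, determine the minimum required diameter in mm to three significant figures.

50.5 mm

Required area A ≥ P/σ_allow = 374000/187 = 2000 mm².
For a solid circular section, d ≥ √(4A/π) = 50.46 mm.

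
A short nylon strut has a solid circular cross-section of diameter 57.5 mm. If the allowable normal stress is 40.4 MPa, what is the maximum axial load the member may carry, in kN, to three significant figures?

105 kN

A = 2597 mm².
P_max = σ_allow · A = 40.4 · 2597 = 104900 N = 104.9 kN.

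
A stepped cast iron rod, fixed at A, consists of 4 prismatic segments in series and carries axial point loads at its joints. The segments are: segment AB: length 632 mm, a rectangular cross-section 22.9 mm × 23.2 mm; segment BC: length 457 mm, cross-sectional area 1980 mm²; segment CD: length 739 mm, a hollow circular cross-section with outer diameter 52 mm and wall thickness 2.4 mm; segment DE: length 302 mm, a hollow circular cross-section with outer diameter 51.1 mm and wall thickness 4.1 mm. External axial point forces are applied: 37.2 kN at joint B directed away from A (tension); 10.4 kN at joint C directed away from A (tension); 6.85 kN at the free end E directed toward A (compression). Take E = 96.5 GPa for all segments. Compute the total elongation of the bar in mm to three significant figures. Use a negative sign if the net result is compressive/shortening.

Internal axial forces (sectioning from the free end, tension +): N_DE = -6.85 kN, N_CD = -6.85 kN, N_BC = 3.55 kN, N_AB = 40.75 kN.
A_AB = 531.3 mm².
A_CD = 374 mm².
A_DE = 605.4 mm².
δ_AB = 40750·632/(531.3·96500) = 0.5023 mm
δ_BC = 3550·457/(1980·96500) = 0.008491 mm
δ_CD = -6850·739/(374·96500) = -0.1403 mm
δ_DE = -6850·302/(605.4·96500) = -0.03541 mm
δ = Σδ_i = 0.3351 mm.

0.335 mm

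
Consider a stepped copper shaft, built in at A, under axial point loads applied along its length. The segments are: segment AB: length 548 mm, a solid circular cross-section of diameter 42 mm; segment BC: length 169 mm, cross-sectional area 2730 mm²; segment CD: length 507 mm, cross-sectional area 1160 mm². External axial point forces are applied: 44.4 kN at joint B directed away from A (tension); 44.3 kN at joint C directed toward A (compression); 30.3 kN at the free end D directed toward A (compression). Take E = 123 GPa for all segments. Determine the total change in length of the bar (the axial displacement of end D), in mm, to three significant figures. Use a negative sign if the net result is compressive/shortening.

-0.242 mm

Internal axial forces (sectioning from the free end, tension +): N_CD = -30.3 kN, N_BC = -74.6 kN, N_AB = -30.2 kN.
A_AB = 1385 mm².
δ_AB = -30200·548/(1385·123000) = -0.09712 mm
δ_BC = -74600·169/(2730·123000) = -0.03755 mm
δ_CD = -30300·507/(1160·123000) = -0.1077 mm
δ = Σδ_i = -0.2423 mm.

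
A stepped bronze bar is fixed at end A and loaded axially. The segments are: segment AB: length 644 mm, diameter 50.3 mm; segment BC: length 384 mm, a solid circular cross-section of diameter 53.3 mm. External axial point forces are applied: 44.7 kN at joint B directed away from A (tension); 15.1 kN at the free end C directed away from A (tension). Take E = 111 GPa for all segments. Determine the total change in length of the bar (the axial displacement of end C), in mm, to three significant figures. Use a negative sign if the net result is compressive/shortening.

0.198 mm

Internal axial forces (sectioning from the free end, tension +): N_BC = 15.1 kN, N_AB = 59.8 kN.
A_AB = 1987 mm².
A_BC = 2231 mm².
δ_AB = 59800·644/(1987·111000) = 0.1746 mm
δ_BC = 15100·384/(2231·111000) = 0.02341 mm
δ = Σδ_i = 0.198 mm.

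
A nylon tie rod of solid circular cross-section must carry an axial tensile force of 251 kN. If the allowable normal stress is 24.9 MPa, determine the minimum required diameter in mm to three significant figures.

113 mm

Required area A ≥ P/σ_allow = 251000/24.9 = 10080 mm².
For a solid circular section, d ≥ √(4A/π) = 113.3 mm.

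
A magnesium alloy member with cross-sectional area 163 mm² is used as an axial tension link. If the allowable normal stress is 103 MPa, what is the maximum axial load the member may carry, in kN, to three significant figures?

16.8 kN

P_max = σ_allow · A = 103 · 163 = 16790 N = 16.79 kN.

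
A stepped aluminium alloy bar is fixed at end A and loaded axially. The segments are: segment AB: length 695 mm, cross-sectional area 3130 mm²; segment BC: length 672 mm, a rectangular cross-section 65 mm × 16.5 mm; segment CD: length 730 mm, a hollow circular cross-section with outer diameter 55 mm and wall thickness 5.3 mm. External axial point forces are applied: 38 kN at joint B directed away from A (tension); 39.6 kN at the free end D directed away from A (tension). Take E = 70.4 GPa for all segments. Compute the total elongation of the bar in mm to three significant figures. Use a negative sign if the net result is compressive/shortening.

1.09 mm

Internal axial forces (sectioning from the free end, tension +): N_CD = 39.6 kN, N_BC = 39.6 kN, N_AB = 77.6 kN.
A_BC = 1072 mm².
A_CD = 827.5 mm².
δ_AB = 77600·695/(3130·70400) = 0.2448 mm
δ_BC = 39600·672/(1072·70400) = 0.3524 mm
δ_CD = 39600·730/(827.5·70400) = 0.4962 mm
δ = Σδ_i = 1.093 mm.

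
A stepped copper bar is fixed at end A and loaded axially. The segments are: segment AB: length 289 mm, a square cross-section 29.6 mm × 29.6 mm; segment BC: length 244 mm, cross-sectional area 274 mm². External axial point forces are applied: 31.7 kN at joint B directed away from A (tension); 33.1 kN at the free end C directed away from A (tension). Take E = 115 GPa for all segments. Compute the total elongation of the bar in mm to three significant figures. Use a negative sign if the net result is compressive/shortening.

0.442 mm

Internal axial forces (sectioning from the free end, tension +): N_BC = 33.1 kN, N_AB = 64.8 kN.
A_AB = 876.2 mm².
δ_AB = 64800·289/(876.2·115000) = 0.1859 mm
δ_BC = 33100·244/(274·115000) = 0.2563 mm
δ = Σδ_i = 0.4422 mm.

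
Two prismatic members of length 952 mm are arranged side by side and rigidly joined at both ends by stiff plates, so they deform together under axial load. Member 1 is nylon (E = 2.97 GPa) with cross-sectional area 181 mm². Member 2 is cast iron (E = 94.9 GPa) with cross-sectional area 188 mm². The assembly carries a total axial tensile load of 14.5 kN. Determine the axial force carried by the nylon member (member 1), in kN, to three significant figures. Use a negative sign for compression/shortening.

Equal strain + equilibrium ⇒ each member carries load in proportion to AE: A₁E₁ = 537600 N, A₂E₂ = 17840000 N, ΣAE = 18380000 N.
F₁ = P·A₁E₁/ΣAE = 14500·537600/18380000 = 424.1 N.

0.424 kN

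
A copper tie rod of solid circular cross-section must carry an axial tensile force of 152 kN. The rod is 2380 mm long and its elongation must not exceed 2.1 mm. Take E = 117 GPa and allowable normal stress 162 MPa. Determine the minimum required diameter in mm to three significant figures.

Required area A ≥ P/σ_allow = 152000/162 = 938.3 mm².
For a solid circular section, d ≥ √(4A/π) = 34.56 mm.
Elongation limit: A ≥ PL/(Eδ_allow) = 152000·2380/(117000·2.1) = 1472 mm² ⇒ d ≥ 43.3 mm.
The elongation limit governs.

43.3 mm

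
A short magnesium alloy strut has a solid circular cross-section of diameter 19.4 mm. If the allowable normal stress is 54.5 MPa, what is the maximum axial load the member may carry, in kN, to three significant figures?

16.1 kN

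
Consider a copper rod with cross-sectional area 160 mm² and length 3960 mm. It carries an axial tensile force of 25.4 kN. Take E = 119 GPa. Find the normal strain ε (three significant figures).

0.00133

σ = N/A = 158.8 MPa; ε = σ/E = 158.8/119000 = 1.334e-03.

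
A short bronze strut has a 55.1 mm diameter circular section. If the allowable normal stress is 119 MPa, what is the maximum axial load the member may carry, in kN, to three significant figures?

A = 2384 mm².
P_max = σ_allow · A = 119 · 2384 = 283800 N = 283.8 kN.

284 kN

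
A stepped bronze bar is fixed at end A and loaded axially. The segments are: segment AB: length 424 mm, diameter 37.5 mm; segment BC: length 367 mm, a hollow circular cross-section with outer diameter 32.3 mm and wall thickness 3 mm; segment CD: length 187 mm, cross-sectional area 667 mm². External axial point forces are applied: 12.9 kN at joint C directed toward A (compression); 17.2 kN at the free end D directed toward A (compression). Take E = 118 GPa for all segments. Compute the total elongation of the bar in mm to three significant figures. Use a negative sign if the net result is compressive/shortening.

Internal axial forces (sectioning from the free end, tension +): N_CD = -17.2 kN, N_BC = -30.1 kN, N_AB = -30.1 kN.
A_AB = 1104 mm².
A_BC = 276.1 mm².
δ_AB = -30100·424/(1104·118000) = -0.09793 mm
δ_BC = -30100·367/(276.1·118000) = -0.339 mm
δ_CD = -17200·187/(667·118000) = -0.04087 mm
δ = Σδ_i = -0.4778 mm.

-0.478 mm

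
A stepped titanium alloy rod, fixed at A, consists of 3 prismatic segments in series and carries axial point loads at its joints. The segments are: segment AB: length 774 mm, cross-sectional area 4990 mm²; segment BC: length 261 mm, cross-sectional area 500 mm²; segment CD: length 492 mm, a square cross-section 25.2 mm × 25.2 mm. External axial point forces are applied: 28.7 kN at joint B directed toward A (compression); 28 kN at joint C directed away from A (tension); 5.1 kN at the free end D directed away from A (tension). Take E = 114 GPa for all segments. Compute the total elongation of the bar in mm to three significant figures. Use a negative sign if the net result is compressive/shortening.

0.192 mm

Internal axial forces (sectioning from the free end, tension +): N_CD = 5.1 kN, N_BC = 33.1 kN, N_AB = 4.4 kN.
A_CD = 635 mm².
δ_AB = 4400·774/(4990·114000) = 0.005987 mm
δ_BC = 33100·261/(500·114000) = 0.1516 mm
δ_CD = 5100·492/(635·114000) = 0.03466 mm
δ = Σδ_i = 0.1922 mm.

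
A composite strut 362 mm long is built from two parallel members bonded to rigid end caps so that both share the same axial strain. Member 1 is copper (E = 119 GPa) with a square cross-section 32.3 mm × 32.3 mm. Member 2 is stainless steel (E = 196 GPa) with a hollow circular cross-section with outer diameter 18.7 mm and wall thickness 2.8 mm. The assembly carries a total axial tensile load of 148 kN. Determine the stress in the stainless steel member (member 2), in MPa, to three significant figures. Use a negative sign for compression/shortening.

191 MPa

A_1 = 1043 mm².
A_2 = 139.9 mm².
Equal strain + equilibrium ⇒ each member carries load in proportion to AE: A₁E₁ = 124200000 N, A₂E₂ = 27410000 N, ΣAE = 151600000 N.
σ₂ = P·E₂/ΣAE = 148000·196000/151600000 = 191.4 MPa.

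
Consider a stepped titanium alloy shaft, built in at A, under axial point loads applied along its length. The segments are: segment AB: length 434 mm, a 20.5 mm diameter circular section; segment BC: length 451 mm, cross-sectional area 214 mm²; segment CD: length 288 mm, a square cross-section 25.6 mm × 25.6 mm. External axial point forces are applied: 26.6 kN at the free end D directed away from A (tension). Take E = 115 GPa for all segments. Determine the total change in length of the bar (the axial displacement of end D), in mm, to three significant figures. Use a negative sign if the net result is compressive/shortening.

0.893 mm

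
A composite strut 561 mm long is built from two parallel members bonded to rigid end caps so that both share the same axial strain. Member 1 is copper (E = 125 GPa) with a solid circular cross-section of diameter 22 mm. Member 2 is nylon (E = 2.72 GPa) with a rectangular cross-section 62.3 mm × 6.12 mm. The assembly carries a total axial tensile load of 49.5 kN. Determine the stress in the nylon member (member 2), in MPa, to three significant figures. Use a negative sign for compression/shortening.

2.77 MPa

A_1 = 380.1 mm².
A_2 = 381.3 mm².
Equal strain + equilibrium ⇒ each member carries load in proportion to AE: A₁E₁ = 47520000 N, A₂E₂ = 1037000 N, ΣAE = 48550000 N.
σ₂ = P·E₂/ΣAE = 49500·2720/48550000 = 2.773 MPa.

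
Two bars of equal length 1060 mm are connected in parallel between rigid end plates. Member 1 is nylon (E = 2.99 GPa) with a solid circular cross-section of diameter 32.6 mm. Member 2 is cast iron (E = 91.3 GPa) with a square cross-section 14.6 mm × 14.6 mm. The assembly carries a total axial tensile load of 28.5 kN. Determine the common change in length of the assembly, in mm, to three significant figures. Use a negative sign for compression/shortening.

A_1 = 834.7 mm².
A_2 = 213.2 mm².
Equal strain + equilibrium ⇒ each member carries load in proportion to AE: A₁E₁ = 2496000 N, A₂E₂ = 19460000 N, ΣAE = 21960000 N.
δ = PL/ΣAE = 28500·1060/21960000 = 1.376 mm.

1.38 mm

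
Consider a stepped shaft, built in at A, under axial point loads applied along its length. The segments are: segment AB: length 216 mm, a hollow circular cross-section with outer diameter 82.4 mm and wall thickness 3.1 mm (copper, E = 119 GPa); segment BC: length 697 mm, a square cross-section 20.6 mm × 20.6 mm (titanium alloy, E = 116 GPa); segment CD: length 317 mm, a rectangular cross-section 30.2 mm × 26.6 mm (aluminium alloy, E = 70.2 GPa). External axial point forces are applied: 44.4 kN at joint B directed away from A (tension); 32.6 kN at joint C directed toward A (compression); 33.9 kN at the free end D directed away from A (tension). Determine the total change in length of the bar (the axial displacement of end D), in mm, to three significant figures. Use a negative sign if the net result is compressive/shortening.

0.316 mm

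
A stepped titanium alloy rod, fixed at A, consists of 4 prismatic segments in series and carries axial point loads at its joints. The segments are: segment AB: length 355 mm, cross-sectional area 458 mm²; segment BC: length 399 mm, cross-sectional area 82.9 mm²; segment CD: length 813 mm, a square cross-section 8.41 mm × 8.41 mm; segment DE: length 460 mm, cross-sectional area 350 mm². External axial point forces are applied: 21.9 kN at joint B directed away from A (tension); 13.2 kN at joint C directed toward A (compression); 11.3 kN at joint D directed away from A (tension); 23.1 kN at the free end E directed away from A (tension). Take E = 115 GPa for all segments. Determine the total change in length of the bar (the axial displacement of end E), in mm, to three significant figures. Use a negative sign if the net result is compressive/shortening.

4.88 mm

Internal axial forces (sectioning from the free end, tension +): N_DE = 23.1 kN, N_CD = 34.4 kN, N_BC = 21.2 kN, N_AB = 43.1 kN.
A_CD = 70.73 mm².
δ_AB = 43100·355/(458·115000) = 0.2905 mm
δ_BC = 21200·399/(82.9·115000) = 0.8873 mm
δ_CD = 34400·813/(70.73·115000) = 3.438 mm
δ_DE = 23100·460/(350·115000) = 0.264 mm
δ = Σδ_i = 4.88 mm.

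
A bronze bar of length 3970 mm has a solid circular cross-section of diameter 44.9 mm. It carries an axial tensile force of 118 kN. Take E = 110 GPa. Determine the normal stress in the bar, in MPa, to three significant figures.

A = 1583 mm².
σ = N/A = 118000/1583 = 74.52 MPa.

74.5 MPa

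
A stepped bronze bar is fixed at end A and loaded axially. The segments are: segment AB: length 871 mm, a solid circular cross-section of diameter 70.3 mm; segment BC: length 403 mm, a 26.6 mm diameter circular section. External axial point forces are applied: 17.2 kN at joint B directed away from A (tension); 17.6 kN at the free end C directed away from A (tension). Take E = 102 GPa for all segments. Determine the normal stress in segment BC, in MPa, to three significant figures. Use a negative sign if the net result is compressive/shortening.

31.7 MPa

Internal axial forces (sectioning from the free end, tension +): N_BC = 17.6 kN, N_AB = 34.8 kN.
A_BC = 555.7 mm².
σ_BC = N_BC/A_BC = 17600/555.7 = 31.67 MPa.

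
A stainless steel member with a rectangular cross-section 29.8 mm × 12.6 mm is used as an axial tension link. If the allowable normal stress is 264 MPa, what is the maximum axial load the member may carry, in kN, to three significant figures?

99.1 kN

A = 375.5 mm².
P_max = σ_allow · A = 264 · 375.5 = 99130 N = 99.13 kN.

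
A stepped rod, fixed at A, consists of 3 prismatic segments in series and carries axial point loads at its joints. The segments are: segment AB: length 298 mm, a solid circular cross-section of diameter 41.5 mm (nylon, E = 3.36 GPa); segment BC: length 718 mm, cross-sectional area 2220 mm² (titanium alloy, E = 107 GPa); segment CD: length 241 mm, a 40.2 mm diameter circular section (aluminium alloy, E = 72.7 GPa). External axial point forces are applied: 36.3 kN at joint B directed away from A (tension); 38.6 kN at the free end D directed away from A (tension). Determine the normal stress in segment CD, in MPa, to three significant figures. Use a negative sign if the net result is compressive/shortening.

30.4 MPa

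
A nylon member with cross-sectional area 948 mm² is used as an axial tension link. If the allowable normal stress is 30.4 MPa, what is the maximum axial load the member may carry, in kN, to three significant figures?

P_max = σ_allow · A = 30.4 · 948 = 28820 N = 28.82 kN.

28.8 kN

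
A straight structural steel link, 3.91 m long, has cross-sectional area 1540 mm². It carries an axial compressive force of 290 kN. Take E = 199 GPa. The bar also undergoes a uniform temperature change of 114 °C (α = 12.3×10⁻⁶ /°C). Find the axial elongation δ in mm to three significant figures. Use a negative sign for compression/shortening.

1.78 mm

δ_mech = NL/(AE) = -290000·3910/(1540·199000) = -3.7 mm.
δ_thermal = αLΔT = 12.3e-6·3910·114 = 5.483 mm.
δ = δ_mech + δ_thermal = 1.783 mm.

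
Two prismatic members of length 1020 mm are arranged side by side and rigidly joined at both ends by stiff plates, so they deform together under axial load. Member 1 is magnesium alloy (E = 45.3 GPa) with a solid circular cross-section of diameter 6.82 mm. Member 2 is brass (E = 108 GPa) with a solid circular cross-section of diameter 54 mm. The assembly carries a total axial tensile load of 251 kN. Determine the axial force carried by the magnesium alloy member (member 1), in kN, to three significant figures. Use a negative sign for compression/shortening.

A_1 = 36.53 mm².
A_2 = 2290 mm².
Equal strain + equilibrium ⇒ each member carries load in proportion to AE: A₁E₁ = 1655000 N, A₂E₂ = 247300000 N, ΣAE = 249000000 N.
F₁ = P·A₁E₁/ΣAE = 251000·1655000/249000000 = 1668 N.

1.67 kN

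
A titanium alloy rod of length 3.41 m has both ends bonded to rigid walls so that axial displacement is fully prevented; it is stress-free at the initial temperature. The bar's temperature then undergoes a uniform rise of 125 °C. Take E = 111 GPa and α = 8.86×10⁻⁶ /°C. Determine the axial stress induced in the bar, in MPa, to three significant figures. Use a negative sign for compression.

Free thermal expansion αLΔT = 8.86e-6 · 3410 · 125 = 3.777 mm.
The walls impose strain ε = −(3.777)/3410 = -1.1075e-03; σ = Eε = 111000 · -1.1075e-03 = -122.9 MPa.

-123 MPa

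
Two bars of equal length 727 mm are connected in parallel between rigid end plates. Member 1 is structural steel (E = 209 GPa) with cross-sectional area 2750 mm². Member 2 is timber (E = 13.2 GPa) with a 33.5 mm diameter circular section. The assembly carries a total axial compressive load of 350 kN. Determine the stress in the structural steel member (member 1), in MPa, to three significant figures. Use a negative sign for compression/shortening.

-125 MPa

A_2 = 881.4 mm².
Equal strain + equilibrium ⇒ each member carries load in proportion to AE: A₁E₁ = 574800000 N, A₂E₂ = 11630000 N, ΣAE = 586400000 N.
σ₁ = P·E₁/ΣAE = -350000·209000/586400000 = -124.7 MPa.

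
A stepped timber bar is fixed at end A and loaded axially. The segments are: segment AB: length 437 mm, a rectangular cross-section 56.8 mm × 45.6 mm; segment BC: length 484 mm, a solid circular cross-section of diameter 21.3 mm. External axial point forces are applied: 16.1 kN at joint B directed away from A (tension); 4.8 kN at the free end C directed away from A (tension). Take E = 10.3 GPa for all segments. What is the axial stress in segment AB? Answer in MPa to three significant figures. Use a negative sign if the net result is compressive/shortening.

Internal axial forces (sectioning from the free end, tension +): N_BC = 4.8 kN, N_AB = 20.9 kN.
A_AB = 2590 mm².
σ_AB = N_AB/A_AB = 20900/2590 = 8.069 MPa.

8.07 MPa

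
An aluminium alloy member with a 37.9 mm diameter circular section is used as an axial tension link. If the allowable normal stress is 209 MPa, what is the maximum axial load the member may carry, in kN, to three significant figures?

A = 1128 mm².
P_max = σ_allow · A = 209 · 1128 = 235800 N = 235.8 kN.

236 kN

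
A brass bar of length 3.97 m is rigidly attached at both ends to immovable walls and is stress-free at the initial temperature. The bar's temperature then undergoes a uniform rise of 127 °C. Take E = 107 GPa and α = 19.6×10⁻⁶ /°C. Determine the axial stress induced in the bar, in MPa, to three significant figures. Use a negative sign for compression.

Free thermal expansion αLΔT = 19.6e-6 · 3970 · 127 = 9.882 mm.
The walls impose strain ε = −(9.882)/3970 = -2.4892e-03; σ = Eε = 107000 · -2.4892e-03 = -266.3 MPa.

-266 MPa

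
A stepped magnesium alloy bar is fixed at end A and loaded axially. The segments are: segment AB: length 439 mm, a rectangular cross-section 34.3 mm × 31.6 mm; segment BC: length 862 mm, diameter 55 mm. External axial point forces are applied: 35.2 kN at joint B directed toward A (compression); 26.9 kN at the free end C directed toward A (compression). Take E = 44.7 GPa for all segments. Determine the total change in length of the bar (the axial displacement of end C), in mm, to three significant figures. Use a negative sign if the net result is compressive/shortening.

-0.781 mm

Internal axial forces (sectioning from the free end, tension +): N_BC = -26.9 kN, N_AB = -62.1 kN.
A_AB = 1084 mm².
A_BC = 2376 mm².
δ_AB = -62100·439/(1084·44700) = -0.5627 mm
δ_BC = -26900·862/(2376·44700) = -0.2183 mm
δ = Σδ_i = -0.781 mm.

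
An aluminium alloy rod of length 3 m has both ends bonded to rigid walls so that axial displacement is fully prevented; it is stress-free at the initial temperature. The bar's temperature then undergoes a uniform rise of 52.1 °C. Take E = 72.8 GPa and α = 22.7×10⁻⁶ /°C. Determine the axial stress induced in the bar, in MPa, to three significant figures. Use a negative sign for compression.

-86.1 MPa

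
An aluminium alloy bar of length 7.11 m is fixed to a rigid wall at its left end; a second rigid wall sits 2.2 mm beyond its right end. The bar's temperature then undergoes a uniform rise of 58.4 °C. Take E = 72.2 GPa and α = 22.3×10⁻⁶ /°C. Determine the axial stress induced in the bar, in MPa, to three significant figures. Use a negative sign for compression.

Free thermal expansion αLΔT = 22.3e-6 · 7110 · 58.4 = 9.259 mm.
The walls engage after the gap closes; constrained expansion = 9.259 − 2.2 = 7.059 mm.
The walls impose strain ε = −(7.059)/7110 = -9.9290e-04; σ = Eε = 72200 · -9.9290e-04 = -71.69 MPa.

-71.7 MPa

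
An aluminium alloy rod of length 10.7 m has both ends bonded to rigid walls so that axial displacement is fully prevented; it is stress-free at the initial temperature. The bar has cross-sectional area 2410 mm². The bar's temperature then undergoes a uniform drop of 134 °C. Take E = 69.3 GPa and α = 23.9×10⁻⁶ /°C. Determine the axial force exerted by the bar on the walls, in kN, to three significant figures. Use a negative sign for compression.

535 kN

Free thermal expansion αLΔT = 23.9e-6 · 10700 · -134 = -34.27 mm.
The walls impose strain ε = −(-34.27)/10700 = 3.2026e-03; σ = Eε = 69300 · 3.2026e-03 = 221.9 MPa.
Wall reaction R = σ·A = 221.9·2410 = 534900 N = 534.9 kN.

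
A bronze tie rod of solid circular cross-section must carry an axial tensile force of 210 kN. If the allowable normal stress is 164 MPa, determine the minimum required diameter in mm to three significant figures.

40.4 mm

Required area A ≥ P/σ_allow = 210000/164 = 1280 mm².
For a solid circular section, d ≥ √(4A/π) = 40.38 mm.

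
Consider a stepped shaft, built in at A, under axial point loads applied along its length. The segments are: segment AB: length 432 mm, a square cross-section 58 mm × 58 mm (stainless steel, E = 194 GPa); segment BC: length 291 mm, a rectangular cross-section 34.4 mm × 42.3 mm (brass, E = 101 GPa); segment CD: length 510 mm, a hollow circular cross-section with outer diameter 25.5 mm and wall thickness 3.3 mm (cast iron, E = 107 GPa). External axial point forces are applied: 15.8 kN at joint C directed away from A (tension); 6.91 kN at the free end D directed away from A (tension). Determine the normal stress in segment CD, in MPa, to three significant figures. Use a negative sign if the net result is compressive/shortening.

Internal axial forces (sectioning from the free end, tension +): N_CD = 6.91 kN, N_BC = 22.71 kN, N_AB = 22.71 kN.
A_CD = 230.2 mm².
σ_CD = N_CD/A_CD = 6910/230.2 = 30.02 MPa.

30.0 MPa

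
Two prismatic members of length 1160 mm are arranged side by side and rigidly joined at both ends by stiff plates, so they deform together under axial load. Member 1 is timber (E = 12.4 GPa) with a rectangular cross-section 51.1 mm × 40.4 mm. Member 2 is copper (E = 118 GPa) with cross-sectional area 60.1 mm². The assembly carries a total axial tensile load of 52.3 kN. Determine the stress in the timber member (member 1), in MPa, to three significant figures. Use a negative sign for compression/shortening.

A_1 = 2064 mm².
Equal strain + equilibrium ⇒ each member carries load in proportion to AE: A₁E₁ = 25600000 N, A₂E₂ = 7092000 N, ΣAE = 32690000 N.
σ₁ = P·E₁/ΣAE = 52300·12400/32690000 = 19.84 MPa.

19.8 MPa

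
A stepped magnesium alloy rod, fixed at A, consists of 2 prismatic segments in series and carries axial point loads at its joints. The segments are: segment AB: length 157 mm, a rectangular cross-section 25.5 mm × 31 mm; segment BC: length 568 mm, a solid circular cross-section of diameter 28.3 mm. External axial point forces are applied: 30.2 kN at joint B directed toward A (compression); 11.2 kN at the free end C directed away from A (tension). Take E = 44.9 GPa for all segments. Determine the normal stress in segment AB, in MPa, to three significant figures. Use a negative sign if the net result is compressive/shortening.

-24.0 MPa

Internal axial forces (sectioning from the free end, tension +): N_BC = 11.2 kN, N_AB = -19 kN.
A_AB = 790.5 mm².
σ_AB = N_AB/A_AB = -19000/790.5 = -24.04 MPa.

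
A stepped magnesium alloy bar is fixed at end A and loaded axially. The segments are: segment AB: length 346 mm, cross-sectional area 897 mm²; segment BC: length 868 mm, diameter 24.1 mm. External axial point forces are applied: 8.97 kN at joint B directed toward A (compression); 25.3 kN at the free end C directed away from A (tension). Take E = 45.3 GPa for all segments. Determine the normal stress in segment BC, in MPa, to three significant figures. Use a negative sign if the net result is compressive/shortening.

Internal axial forces (sectioning from the free end, tension +): N_BC = 25.3 kN, N_AB = 16.33 kN.
A_BC = 456.2 mm².
σ_BC = N_BC/A_BC = 25300/456.2 = 55.46 MPa.

55.5 MPa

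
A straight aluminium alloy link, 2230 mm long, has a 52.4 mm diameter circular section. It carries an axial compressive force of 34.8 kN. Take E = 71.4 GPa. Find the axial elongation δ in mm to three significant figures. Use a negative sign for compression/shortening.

-0.504 mm

A = 2157 mm².
δ_mech = NL/(AE) = -34800·2230/(2157·71400) = -0.504 mm.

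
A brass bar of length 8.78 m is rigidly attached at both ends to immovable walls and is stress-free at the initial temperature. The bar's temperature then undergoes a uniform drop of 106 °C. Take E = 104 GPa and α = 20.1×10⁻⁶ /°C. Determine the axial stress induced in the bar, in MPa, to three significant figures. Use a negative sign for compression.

Free thermal expansion αLΔT = 20.1e-6 · 8780 · -106 = -18.71 mm.
The walls impose strain ε = −(-18.71)/8780 = 2.1306e-03; σ = Eε = 104000 · 2.1306e-03 = 221.6 MPa.

222 MPa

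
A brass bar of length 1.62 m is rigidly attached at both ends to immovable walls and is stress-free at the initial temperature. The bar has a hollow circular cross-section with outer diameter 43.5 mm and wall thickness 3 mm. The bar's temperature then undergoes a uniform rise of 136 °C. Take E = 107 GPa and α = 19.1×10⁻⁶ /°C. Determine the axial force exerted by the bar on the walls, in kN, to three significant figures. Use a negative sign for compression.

Free thermal expansion αLΔT = 19.1e-6 · 1620 · 136 = 4.208 mm.
The walls impose strain ε = −(4.208)/1620 = -2.5976e-03; σ = Eε = 107000 · -2.5976e-03 = -277.9 MPa.
Wall reaction R = σ·A = -277.9·381.7 = -106100 N = -106.1 kN.

-106 kN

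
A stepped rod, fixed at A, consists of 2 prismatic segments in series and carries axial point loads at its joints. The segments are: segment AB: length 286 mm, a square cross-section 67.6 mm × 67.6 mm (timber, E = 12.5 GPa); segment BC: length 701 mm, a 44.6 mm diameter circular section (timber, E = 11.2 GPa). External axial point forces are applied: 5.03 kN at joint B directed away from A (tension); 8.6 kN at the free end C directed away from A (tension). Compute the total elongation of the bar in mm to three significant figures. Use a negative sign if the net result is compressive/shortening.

0.413 mm

Internal axial forces (sectioning from the free end, tension +): N_BC = 8.6 kN, N_AB = 13.63 kN.
A_AB = 4570 mm².
A_BC = 1562 mm².
δ_AB = 13630·286/(4570·12500) = 0.06824 mm
δ_BC = 8600·701/(1562·11200) = 0.3445 mm
δ = Σδ_i = 0.4128 mm.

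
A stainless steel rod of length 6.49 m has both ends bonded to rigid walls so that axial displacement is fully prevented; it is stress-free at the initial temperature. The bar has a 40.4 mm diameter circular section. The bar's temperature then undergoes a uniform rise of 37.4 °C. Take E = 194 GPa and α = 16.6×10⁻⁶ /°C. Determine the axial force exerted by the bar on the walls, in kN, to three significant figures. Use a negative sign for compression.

Free thermal expansion αLΔT = 16.6e-6 · 6490 · 37.4 = 4.029 mm.
The walls impose strain ε = −(4.029)/6490 = -6.2084e-04; σ = Eε = 194000 · -6.2084e-04 = -120.4 MPa.
Wall reaction R = σ·A = -120.4·1282 = -154400 N = -154.4 kN.

-154 kN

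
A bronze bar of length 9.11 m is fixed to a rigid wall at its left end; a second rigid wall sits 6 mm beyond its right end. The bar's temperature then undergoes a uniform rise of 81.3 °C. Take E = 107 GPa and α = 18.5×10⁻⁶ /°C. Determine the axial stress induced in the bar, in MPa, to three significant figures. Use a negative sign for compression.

-90.5 MPa

Free thermal expansion αLΔT = 18.5e-6 · 9110 · 81.3 = 13.7 mm.
The walls engage after the gap closes; constrained expansion = 13.7 − 6 = 7.702 mm.
The walls impose strain ε = −(7.702)/9110 = -8.4543e-04; σ = Eε = 107000 · -8.4543e-04 = -90.46 MPa.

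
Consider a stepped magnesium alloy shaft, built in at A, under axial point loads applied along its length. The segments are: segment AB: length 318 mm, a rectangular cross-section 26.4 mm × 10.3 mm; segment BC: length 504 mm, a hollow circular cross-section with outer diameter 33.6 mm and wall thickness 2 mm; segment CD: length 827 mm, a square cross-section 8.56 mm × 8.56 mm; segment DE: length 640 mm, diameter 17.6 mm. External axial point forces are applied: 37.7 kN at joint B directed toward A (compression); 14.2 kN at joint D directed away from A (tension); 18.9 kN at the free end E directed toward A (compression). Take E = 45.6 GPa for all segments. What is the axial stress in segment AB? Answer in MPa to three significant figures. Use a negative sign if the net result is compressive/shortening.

Internal axial forces (sectioning from the free end, tension +): N_DE = -18.9 kN, N_CD = -4.7 kN, N_BC = -4.7 kN, N_AB = -42.4 kN.
A_AB = 271.9 mm².
σ_AB = N_AB/A_AB = -42400/271.9 = -155.9 MPa.

-156 MPa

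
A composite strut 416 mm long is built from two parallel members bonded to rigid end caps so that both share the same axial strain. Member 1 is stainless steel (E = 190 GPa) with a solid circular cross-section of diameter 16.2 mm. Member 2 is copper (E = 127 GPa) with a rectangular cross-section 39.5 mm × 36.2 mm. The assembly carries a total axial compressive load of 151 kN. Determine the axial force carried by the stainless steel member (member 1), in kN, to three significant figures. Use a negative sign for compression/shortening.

-26.8 kN

A_1 = 206.1 mm².
A_2 = 1430 mm².
Equal strain + equilibrium ⇒ each member carries load in proportion to AE: A₁E₁ = 39160000 N, A₂E₂ = 181600000 N, ΣAE = 220800000 N.
F₁ = P·A₁E₁/ΣAE = -151000·39160000/220800000 = -26790 N.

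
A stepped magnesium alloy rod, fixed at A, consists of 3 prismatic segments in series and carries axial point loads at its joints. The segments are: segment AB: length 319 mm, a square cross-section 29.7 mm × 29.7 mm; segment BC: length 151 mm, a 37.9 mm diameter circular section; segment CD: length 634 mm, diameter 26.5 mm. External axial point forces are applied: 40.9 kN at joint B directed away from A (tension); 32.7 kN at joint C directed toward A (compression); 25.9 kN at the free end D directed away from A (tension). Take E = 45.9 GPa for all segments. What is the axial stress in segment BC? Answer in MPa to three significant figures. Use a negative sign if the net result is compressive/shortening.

Internal axial forces (sectioning from the free end, tension +): N_CD = 25.9 kN, N_BC = -6.8 kN, N_AB = 34.1 kN.
A_BC = 1128 mm².
σ_BC = N_BC/A_BC = -6800/1128 = -6.028 MPa.

-6.03 MPa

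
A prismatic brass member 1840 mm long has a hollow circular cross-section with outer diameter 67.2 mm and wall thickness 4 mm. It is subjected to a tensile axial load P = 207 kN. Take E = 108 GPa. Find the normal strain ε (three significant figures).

A = 794.2 mm².
σ = N/A = 260.6 MPa; ε = σ/E = 260.6/108000 = 2.413e-03.

0.00241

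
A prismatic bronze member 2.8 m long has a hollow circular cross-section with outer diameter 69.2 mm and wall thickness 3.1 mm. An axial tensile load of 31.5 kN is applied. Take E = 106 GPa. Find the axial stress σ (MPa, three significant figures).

48.9 MPa

A = 643.7 mm².
σ = N/A = 31500/643.7 = 48.93 MPa.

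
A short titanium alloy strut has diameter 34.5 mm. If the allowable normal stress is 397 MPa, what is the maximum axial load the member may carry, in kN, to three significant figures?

371 kN

A = 934.8 mm².
P_max = σ_allow · A = 397 · 934.8 = 371100 N = 371.1 kN.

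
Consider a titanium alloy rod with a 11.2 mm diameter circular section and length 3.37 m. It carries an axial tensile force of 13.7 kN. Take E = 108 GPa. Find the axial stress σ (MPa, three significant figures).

139 MPa

A = 98.52 mm².
σ = N/A = 13700/98.52 = 139.1 MPa.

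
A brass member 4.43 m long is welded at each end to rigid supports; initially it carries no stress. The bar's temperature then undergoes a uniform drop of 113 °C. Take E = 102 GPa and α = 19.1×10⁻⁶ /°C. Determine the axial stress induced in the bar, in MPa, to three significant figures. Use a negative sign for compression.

Free thermal expansion αLΔT = 19.1e-6 · 4430 · -113 = -9.561 mm.
The walls impose strain ε = −(-9.561)/4430 = 2.1583e-03; σ = Eε = 102000 · 2.1583e-03 = 220.1 MPa.

220 MPa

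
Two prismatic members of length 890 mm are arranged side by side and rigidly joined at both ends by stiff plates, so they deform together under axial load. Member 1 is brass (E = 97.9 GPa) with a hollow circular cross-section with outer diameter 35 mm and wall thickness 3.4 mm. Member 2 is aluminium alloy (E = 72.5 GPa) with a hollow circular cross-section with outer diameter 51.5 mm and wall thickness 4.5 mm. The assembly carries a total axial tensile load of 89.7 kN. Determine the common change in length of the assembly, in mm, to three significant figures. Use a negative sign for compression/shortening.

A_1 = 337.5 mm².
A_2 = 664.4 mm².
Equal strain + equilibrium ⇒ each member carries load in proportion to AE: A₁E₁ = 33040000 N, A₂E₂ = 48170000 N, ΣAE = 81220000 N.
δ = PL/ΣAE = 89700·890/81220000 = 0.983 mm.

0.983 mm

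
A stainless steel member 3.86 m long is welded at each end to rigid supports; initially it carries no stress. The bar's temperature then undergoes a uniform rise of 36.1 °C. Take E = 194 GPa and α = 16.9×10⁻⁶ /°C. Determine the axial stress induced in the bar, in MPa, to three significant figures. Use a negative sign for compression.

Free thermal expansion αLΔT = 16.9e-6 · 3860 · 36.1 = 2.355 mm.
The walls impose strain ε = −(2.355)/3860 = -6.1009e-04; σ = Eε = 194000 · -6.1009e-04 = -118.4 MPa.

-118 MPa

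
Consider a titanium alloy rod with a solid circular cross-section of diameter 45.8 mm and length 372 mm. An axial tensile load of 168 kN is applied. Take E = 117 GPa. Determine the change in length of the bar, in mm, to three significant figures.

0.324 mm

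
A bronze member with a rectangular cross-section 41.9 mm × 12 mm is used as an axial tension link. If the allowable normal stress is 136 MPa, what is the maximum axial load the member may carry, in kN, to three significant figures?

68.4 kN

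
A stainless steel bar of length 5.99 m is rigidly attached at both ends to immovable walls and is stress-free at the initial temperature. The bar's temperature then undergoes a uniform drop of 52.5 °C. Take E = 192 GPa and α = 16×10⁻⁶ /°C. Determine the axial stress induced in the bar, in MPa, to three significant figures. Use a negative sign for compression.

Free thermal expansion αLΔT = 16e-6 · 5990 · -52.5 = -5.032 mm.
The walls impose strain ε = −(-5.032)/5990 = 8.4000e-04; σ = Eε = 192000 · 8.4000e-04 = 161.3 MPa.

161 MPa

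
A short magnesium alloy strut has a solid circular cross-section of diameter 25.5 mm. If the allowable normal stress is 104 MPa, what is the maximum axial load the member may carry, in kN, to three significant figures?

53.1 kN

A = 510.7 mm².
P_max = σ_allow · A = 104 · 510.7 = 53110 N = 53.11 kN.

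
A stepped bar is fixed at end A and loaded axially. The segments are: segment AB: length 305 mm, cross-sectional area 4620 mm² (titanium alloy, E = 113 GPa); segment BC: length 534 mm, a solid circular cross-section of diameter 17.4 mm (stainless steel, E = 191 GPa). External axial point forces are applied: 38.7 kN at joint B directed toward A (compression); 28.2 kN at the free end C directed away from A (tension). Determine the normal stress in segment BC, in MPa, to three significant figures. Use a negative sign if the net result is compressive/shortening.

Internal axial forces (sectioning from the free end, tension +): N_BC = 28.2 kN, N_AB = -10.5 kN.
A_BC = 237.8 mm².
σ_BC = N_BC/A_BC = 28200/237.8 = 118.6 MPa.

119 MPa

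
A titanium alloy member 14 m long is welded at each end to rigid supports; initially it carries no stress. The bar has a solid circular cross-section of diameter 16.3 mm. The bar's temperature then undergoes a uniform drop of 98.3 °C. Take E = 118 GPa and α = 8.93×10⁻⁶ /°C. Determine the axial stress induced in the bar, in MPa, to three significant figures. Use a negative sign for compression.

Free thermal expansion αLΔT = 8.93e-6 · 14000 · -98.3 = -12.29 mm.
The walls impose strain ε = −(-12.29)/14000 = 8.7782e-04; σ = Eε = 118000 · 8.7782e-04 = 103.6 MPa.

104 MPa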